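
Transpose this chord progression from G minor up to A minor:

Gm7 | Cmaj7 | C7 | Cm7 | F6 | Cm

Am7 Dmaj7 D7 Dm7 G6 Dm

G minor up to A minor is a major second; each chord root moves by that interval while the quality stays the same.
Gm7: root G up a major second → A, giving Am7.
Cmaj7: root C up a major second → D, giving Dmaj7.
C7: root C up a major second → D, giving D7.
Cm7: root C up a major second → D, giving Dm7.
F6: root F up a major second → G, giving G6.
Cm: root C up a major second → D, giving Dm.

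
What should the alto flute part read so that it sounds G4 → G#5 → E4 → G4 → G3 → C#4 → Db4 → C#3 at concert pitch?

C5 C#6 A4 C5 C4 F#4 Gb4 F#3

The alto flute sounds a perfect fourth below written, so the written part must be a perfect fourth above concert — transpose each note up.
G4 -> C5
G#5 -> C#6
E4 -> A4
G4 -> C5
G3 -> C4
C#4 -> F#4
Db4 -> Gb4
C#3 -> F#3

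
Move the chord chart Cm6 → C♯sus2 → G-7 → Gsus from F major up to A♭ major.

Ebm6 Esus2 Bb-7 Bbsus

F major up to A♭ major is a minor third; each chord root moves by that interval while the quality stays the same.
Cm6: root C up a minor third → Eb, giving Ebm6.
C♯sus2: root C♯ up a minor third → E, giving Esus2.
G-7: root G up a minor third → Bb, giving Bb-7.
Gsus: root G up a minor third → Bb, giving Bbsus.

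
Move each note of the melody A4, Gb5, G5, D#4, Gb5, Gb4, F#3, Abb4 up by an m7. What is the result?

A4 → G5
Gb5 → Fb6
G5 → F6
D#4 → C#5
Gb5 → Fb6
Gb4 → Fb5
F#3 → E4
Abb4 → Gbb5

G5 Fb6 F6 C#5 Fb6 Fb5 E4 Gbb5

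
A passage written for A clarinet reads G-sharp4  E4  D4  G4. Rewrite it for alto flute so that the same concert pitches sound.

First find concert pitch: the A clarinet sounds a minor third below written, so G-sharp4 E4 D4 G4 sounds E#4 C#4 B3 E4.
Then write for alto flute: it sounds a perfect fourth below written, so the part must be a perfect fourth above concert.
E#4 → A#4
C#4 → F#4
B3 → E4
E4 → A4

A#4 F#4 E4 A4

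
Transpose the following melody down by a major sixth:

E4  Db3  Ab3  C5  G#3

G3 Fb2 Cb3 Eb4 B2

E4 to G3
Db3 to Fb2
Ab3 to Cb3
C5 to Eb4
G#3 to B2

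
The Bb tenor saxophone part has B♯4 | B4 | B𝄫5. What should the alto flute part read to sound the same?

First find concert pitch: the Bb tenor saxophone sounds a major ninth below written, so B♯4 B4 B𝄫5 sounds A#3 A3 Abb4.
Then write for alto flute: it sounds a perfect fourth below written, so the part must be a perfect fourth above concert.
A#3 → D#4
A3 → D4
Abb4 → Dbb5

D#4 D4 Dbb5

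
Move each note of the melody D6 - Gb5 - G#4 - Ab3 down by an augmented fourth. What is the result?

Ab5 Dbb5 D4 Ebb3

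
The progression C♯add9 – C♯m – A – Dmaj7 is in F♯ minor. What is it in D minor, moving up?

Aadd9 Am F Bbmaj7

F♯ minor up to D minor is a minor sixth; each chord root moves by that interval while the quality stays the same.
C♯add9: root C♯ up a minor sixth → A, giving Aadd9.
C♯m: root C♯ up a minor sixth → A, giving Am.
A: root A up a minor sixth → F, giving F.
Dmaj7: root D up a minor sixth → Bb, giving Bbmaj7.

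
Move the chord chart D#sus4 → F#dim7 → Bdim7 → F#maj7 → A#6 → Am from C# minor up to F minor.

C# minor up to F minor is a diminished fourth; each chord root moves by that interval while the quality stays the same.
D#sus4: root D# up a diminished fourth → G, giving Gsus4.
F#dim7: root F# up a diminished fourth → Bb, giving Bbdim7.
Bdim7: root B up a diminished fourth → Eb, giving Ebdim7.
F#maj7: root F# up a diminished fourth → Bb, giving Bbmaj7.
A#6: root A# up a diminished fourth → D, giving D6.
Am: root A up a diminished fourth → Db, giving Dbm.

Gsus4 Bbdim7 Ebdim7 Bbmaj7 D6 Dbm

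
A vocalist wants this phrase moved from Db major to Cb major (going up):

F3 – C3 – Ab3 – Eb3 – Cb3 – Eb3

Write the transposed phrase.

Eb4 Bb3 Gb4 Db4 Bbb3 Db4

Db major to Cb major up is a minor seventh, so every note moves up by that interval.
F3 gives Eb4
C3 gives Bb3
Ab3 gives Gb4
Eb3 gives Db4
Cb3 gives Bbb3
Eb3 gives Db4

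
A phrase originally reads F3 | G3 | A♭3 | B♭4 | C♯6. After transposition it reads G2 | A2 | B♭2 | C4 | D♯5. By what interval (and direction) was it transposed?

down a minor seventh

From F3 to G2 is 7 letter names — a seventh of some quality.
G2 to F3 is 10 semitones, which makes it a minor seventh; the second version is lower, so the direction is down.
Checking another pair — C#6 → D#5 — gives the same interval.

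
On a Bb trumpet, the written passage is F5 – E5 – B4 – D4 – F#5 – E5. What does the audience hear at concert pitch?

Eb5 D5 A4 C4 E5 D5

Written C4 on the Bb trumpet sounds as Bb3, a major second lower; apply that shift to every note.
F5 -> Eb5
E5 -> D5
B4 -> A4
D4 -> C4
F#5 -> E5
E5 -> D5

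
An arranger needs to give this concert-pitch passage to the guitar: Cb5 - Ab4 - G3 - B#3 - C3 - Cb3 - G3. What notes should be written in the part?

Cb6 Ab5 G4 B#4 C4 Cb4 G4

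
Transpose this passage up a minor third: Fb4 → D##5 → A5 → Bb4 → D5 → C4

Abb4 F##5 C6 Db5 F5 Eb4

Fb4 to Abb4
D##5 to F##5
A5 to C6
Bb4 to Db5
D5 to F5
C4 to Eb4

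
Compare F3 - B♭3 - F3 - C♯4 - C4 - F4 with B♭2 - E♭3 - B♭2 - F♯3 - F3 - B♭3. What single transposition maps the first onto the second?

down a perfect fifth

Take the first pair: F3 → Bb2. F to B spans 5 letter names, so the interval is some kind of fifth.
Bb2 to F3 is 7 semitones, which makes it a perfect fifth; the second version is lower, so the direction is down.
Checking another pair — F4 → Bb3 — gives the same interval.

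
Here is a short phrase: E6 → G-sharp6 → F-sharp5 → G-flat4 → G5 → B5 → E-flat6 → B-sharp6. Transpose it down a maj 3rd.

C6 E6 D5 Ebb4 Eb5 G5 Cb6 G#6

E6: a third down reaches C, and 4 semitones makes it C6.
G#6: a third down reaches E, and 4 semitones makes it E6.
A major third down from F#5 gives D5.
Gb4 down a major third is Ebb4.
G5 down a major third is Eb5.
B5 down a major third is G5.
A major third down from Eb6 gives Cb6.
B#6: a third down reaches G, and 4 semitones makes it G#6.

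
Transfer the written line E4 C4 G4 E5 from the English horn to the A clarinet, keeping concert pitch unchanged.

C4 Ab3 Eb4 C5

First find concert pitch: the English horn sounds a perfect fifth below written, so E4 C4 G4 E5 sounds A3 F3 C4 A4.
Then write for A clarinet: it sounds a minor third below written, so the part must be a minor third above concert.
A3 → C4
F3 → Ab3
C4 → Eb4
A4 → C5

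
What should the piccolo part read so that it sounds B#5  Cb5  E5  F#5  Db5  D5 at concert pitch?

B#4 Cb4 E4 F#4 Db4 D4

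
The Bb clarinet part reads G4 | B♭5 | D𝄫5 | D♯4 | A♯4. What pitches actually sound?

F4 Ab5 Cbb5 C#4 G#4

Written C4 on the Bb clarinet sounds as Bb3, a major second lower; apply that shift to every note.
G4 gives F4
Bb5 gives Ab5
Dbb5 gives Cbb5
D#4 gives C#4
A#4 gives G#4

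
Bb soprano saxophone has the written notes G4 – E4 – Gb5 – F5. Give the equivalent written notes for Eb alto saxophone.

D5 B4 Db6 C6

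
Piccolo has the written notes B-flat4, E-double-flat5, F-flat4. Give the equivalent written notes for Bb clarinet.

First find concert pitch: the piccolo sounds a perfect octave above written, so B-flat4 E-double-flat5 F-flat4 sounds Bb5 Ebb6 Fb5.
Then write for Bb clarinet: it sounds a major second below written, so the part must be a major second above concert.
Bb5 → C6
Ebb6 → Fb6
Fb5 → Gb5

C6 Fb6 Gb5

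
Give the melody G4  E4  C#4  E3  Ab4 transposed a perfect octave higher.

G5 E5 C#5 E4 Ab5

G4 becomes G5
E4 becomes E5
C#4 becomes C#5
E3 becomes E4
Ab4 becomes Ab5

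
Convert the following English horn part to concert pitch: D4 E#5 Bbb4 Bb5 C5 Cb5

G3 A#4 Ebb4 Eb5 F4 Fb4

The English horn sounds a perfect fifth below written, so transpose each written note down a perfect fifth.
D4 to G3
E#5 to A#4
Bbb4 to Ebb4
Bb5 to Eb5
C5 to F4
Cb5 to Fb4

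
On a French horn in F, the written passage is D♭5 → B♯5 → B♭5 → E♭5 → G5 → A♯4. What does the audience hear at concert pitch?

Gb4 E#5 Eb5 Ab4 C5 D#4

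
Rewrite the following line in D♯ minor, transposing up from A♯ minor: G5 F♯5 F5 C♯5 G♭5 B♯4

A♯ minor to D♯ minor up is a perfect fourth, so every note moves up by that interval.
G5 gives C6
F#5 gives B5
F5 gives Bb5
C#5 gives F#5
Gb5 gives Cb6
B#4 gives E#5

C6 B5 Bb5 F#5 Cb6 E#5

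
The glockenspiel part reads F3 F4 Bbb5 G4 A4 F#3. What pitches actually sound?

The glockenspiel sounds a perfect fifteenth above written, so transpose each written note up a perfect fifteenth.
F3 → F5
F4 → F6
Bbb5 → Bbb7
G4 → G6
A4 → A6
F#3 → F#5

F5 F6 Bbb7 G6 A6 F#5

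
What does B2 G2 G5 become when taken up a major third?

B2 up a major third is D#3.
A major third up from G2 gives B2.
G5 up a major third is B5.

D#3 B2 B5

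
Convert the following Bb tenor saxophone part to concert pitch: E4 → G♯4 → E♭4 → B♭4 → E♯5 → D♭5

D3 F#3 Db3 Ab3 D#4 Cb4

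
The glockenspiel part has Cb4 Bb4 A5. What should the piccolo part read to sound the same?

Cb5 Bb5 A6

First find concert pitch: the glockenspiel sounds a perfect fifteenth above written, so Cb4 Bb4 A5 sounds Cb6 Bb6 A7.
Then write for piccolo: it sounds a perfect octave above written, so the part must be a perfect octave below concert.
Cb6 → Cb5
Bb6 → Bb5
A7 → A6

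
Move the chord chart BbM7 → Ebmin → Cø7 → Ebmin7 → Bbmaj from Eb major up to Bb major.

Eb major up to Bb major is a perfect fifth; each chord root moves by that interval while the quality stays the same.
BbM7: root Bb up a perfect fifth → F, giving FM7.
Ebmin: root Eb up a perfect fifth → Bb, giving Bbmin.
Cø7: root C up a perfect fifth → G, giving Gø7.
Ebmin7: root Eb up a perfect fifth → Bb, giving Bbmin7.
Bbmaj: root Bb up a perfect fifth → F, giving Fmaj.

FM7 Bbmin Gø7 Bbmin7 Fmaj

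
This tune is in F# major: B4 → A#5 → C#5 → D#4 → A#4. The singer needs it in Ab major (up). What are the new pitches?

F# major to Ab major up is a diminished third, so every note moves up by that interval.
B4 becomes Db5
A#5 becomes C6
C#5 becomes Eb5
D#4 becomes F4
A#4 becomes C5

Db5 C6 Eb5 F4 C5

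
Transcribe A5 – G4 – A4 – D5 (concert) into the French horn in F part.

E6 D5 E5 A5

The French horn in F sounds a perfect fifth below written, so the written part must be a perfect fifth above concert — transpose each note up.
A5 -> E6
G4 -> D5
A4 -> E5
D5 -> A5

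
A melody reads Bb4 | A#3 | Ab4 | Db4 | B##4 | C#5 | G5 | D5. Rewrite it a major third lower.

Bb4: a third down reaches G, and 4 semitones makes it Gb4.
A major third down from A#3 gives F#3.
Ab4 down a major third is Fb4.
A major third down from Db4 gives Bbb3.
B##4: a third down reaches G, and 4 semitones makes it G##4.
A major third down from C#5 gives A4.
A major third down from G5 gives Eb5.
A major third down from D5 gives Bb4.

Gb4 F#3 Fb4 Bbb3 G##4 A4 Eb5 Bb4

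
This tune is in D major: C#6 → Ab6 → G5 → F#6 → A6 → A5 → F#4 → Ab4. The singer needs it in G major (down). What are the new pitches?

F#5 Db6 C5 B5 D6 D5 B3 Db4

D major to G major down is a perfect fifth, so every note moves down by that interval.
C#6 becomes F#5
Ab6 becomes Db6
G5 becomes C5
F#6 becomes B5
A6 becomes D6
A5 becomes D5
F#4 becomes B3
Ab4 becomes Db4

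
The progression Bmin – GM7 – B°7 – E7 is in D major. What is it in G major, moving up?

Emin CM7 E°7 A7

D major up to G major is a perfect fourth; each chord root moves by that interval while the quality stays the same.
Bmin: root B up a perfect fourth → E, giving Emin.
GM7: root G up a perfect fourth → C, giving CM7.
B°7: root B up a perfect fourth → E, giving E°7.
E7: root E up a perfect fourth → A, giving A7.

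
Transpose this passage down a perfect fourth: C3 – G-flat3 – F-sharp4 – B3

C3 down a perfect fourth is G2.
Gb3: a fourth down reaches D, and 5 semitones makes it Db3.
F#4 down a perfect fourth is C#4.
B3 down a perfect fourth is F#3.

G2 Db3 C#4 F#3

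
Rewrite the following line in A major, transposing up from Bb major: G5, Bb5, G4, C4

F#6 A6 F#5 B4

From Bb up to A is a major seventh; apply that to each pitch.
G5 becomes F#6
Bb5 becomes A6
G4 becomes F#5
C4 becomes B4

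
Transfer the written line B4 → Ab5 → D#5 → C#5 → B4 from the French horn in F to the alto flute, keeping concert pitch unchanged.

A4 Gb5 C#5 B4 A4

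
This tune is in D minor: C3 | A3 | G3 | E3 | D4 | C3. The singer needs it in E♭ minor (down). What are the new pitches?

Db2 Bb2 Ab2 F2 Eb3 Db2

D minor to E♭ minor down is a major seventh, so every note moves down by that interval.
C3 becomes Db2
A3 becomes Bb2
G3 becomes Ab2
E3 becomes F2
D4 becomes Eb3
C3 becomes Db2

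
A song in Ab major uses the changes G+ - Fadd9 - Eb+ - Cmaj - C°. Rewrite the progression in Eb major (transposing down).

D+ Cadd9 Bb+ Gmaj G°

Ab major down to Eb major is a perfect fourth; each chord root moves by that interval while the quality stays the same.
G+: root G down a perfect fourth → D, giving D+.
Fadd9: root F down a perfect fourth → C, giving Cadd9.
Eb+: root Eb down a perfect fourth → Bb, giving Bb+.
Cmaj: root C down a perfect fourth → G, giving Gmaj.
C°: root C down a perfect fourth → G, giving G°.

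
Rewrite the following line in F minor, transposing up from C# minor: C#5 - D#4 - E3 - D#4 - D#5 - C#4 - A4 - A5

F5 G4 Ab3 G4 G5 F4 Db5 Db6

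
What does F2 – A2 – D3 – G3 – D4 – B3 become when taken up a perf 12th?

C4 E4 A4 D5 A5 F#5

F2 -> C4
A2 -> E4
D3 -> A4
G3 -> D5
D4 -> A5
B3 -> F#5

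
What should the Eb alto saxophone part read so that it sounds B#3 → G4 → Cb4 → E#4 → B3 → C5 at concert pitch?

G##4 E5 Ab4 C##5 G#4 A5

Written C4 sounds as Eb3 on the Eb alto saxophone, so concert pitches are written a major sixth up.
B#3 to G##4
G4 to E5
Cb4 to Ab4
E#4 to C##5
B3 to G#4
C5 to A5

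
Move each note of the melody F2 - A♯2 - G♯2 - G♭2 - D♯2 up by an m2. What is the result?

F2: a second up reaches G, and 1 semitone makes it Gb2.
A#2 up a minor second is B2.
G#2 up a minor second is A2.
Gb2: a second up reaches A, and 1 semitone makes it Abb2.
D#2 up a minor second is E2.

Gb2 B2 A2 Abb2 E2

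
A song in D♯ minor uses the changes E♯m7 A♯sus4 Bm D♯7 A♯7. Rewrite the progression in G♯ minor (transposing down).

A#m7 D#sus4 Em G#7 D#7

D♯ minor down to G♯ minor is a perfect fifth; each chord root moves by that interval while the quality stays the same.
E♯m7: root E♯ down a perfect fifth → A#, giving A#m7.
A♯sus4: root A♯ down a perfect fifth → D#, giving D#sus4.
Bm: root B down a perfect fifth → E, giving Em.
D♯7: root D♯ down a perfect fifth → G#, giving G#7.
A♯7: root A♯ down a perfect fifth → D#, giving D#7.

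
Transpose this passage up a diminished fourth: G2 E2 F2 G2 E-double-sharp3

Cb3 Ab2 Bbb2 Cb3 A#3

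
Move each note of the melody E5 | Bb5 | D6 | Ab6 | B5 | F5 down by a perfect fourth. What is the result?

B4 F5 A5 Eb6 F#5 C5

E5: a fourth down reaches B, and 5 semitones makes it B4.
Bb5: a fourth down reaches F, and 5 semitones makes it F5.
D6: a fourth down reaches A, and 5 semitones makes it A5.
Ab6: a fourth down reaches E, and 5 semitones makes it Eb6.
B5 down a perfect fourth is F#5.
A perfect fourth down from F5 gives C5.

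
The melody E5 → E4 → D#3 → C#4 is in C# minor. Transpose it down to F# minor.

A4 A3 G#2 F#3

From C# down to F# is a perfect fifth; apply that to each pitch.
E5 gives A4
E4 gives A3
D#3 gives G#2
C#4 gives F#3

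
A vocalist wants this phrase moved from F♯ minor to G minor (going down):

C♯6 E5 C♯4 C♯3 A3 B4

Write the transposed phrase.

F♯ minor to G minor down is a major seventh, so every note moves down by that interval.
C#6 becomes D5
E5 becomes F4
C#4 becomes D3
C#3 becomes D2
A3 becomes Bb2
B4 becomes C4

D5 F4 D3 D2 Bb2 C4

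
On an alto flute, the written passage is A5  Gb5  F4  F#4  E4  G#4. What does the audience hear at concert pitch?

E5 Db5 C4 C#4 B3 D#4

The alto flute sounds a perfect fourth below written, so transpose each written note down a perfect fourth.
A5 → E5
Gb5 → Db5
F4 → C4
F#4 → C#4
E4 → B3
G#4 → D#4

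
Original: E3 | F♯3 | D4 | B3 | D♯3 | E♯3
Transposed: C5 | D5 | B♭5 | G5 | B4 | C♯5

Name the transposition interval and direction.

up a minor thirteenth

Take the first pair: E3 → C5. E to C spans 13 letter names, so the interval is some kind of thirteenth.
E3 to C5 is 20 semitones, which makes it a minor thirteenth; the second version is higher, so the direction is up.
Checking another pair — E#3 → C#5 — gives the same interval.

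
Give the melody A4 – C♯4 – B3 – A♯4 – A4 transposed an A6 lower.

Cb4 Eb3 Db3 C4 Cb4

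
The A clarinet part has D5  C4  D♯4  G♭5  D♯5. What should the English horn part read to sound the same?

F#5 E4 F##4 Bb5 F##5

First find concert pitch: the A clarinet sounds a minor third below written, so D5 C4 D♯4 G♭5 D♯5 sounds B4 A3 B#3 Eb5 B#4.
Then write for English horn: it sounds a perfect fifth below written, so the part must be a perfect fifth above concert.
B4 → F#5
A3 → E4
B#3 → F##4
Eb5 → Bb5
B#4 → F##5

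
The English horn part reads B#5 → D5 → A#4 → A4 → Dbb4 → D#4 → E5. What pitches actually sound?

E#5 G4 D#4 D4 Gbb3 G#3 A4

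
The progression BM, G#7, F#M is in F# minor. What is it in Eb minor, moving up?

AbM F7 EbM

F# minor up to Eb minor is a diminished seventh; each chord root moves by that interval while the quality stays the same.
BM: root B up a diminished seventh → Ab, giving AbM.
G#7: root G# up a diminished seventh → F, giving F7.
F#M: root F# up a diminished seventh → Eb, giving EbM.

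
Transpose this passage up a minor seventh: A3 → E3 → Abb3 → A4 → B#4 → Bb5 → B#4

A3 -> G4
E3 -> D4
Abb3 -> Gbb4
A4 -> G5
B#4 -> A#5
Bb5 -> Ab6
B#4 -> A#5

G4 D4 Gbb4 G5 A#5 Ab6 A#5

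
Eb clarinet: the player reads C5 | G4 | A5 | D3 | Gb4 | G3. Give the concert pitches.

Eb5 Bb4 C6 F3 Bbb4 Bb3

Written C4 on the Eb clarinet sounds as Eb4, a minor third higher; apply that shift to every note.
C5 becomes Eb5
G4 becomes Bb4
A5 becomes C6
D3 becomes F3
Gb4 becomes Bbb4
G3 becomes Bb3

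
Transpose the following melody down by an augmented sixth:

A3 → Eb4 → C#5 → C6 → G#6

A3 -> Cb3
Eb4 -> Gbb3
C#5 -> Eb4
C6 -> Ebb5
G#6 -> Bb5

Cb3 Gbb3 Eb4 Ebb5 Bb5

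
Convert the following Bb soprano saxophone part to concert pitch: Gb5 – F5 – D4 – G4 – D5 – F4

Written C4 on the Bb soprano saxophone sounds as Bb3, a major second lower; apply that shift to every note.
Gb5 becomes Fb5
F5 becomes Eb5
D4 becomes C4
G4 becomes F4
D5 becomes C5
F4 becomes Eb4

Fb5 Eb5 C4 F4 C5 Eb4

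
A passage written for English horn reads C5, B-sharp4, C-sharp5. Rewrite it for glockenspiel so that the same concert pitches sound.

First find concert pitch: the English horn sounds a perfect fifth below written, so C5 B-sharp4 C-sharp5 sounds F4 E#4 F#4.
Then write for glockenspiel: it sounds a perfect fifteenth above written, so the part must be a perfect fifteenth below concert.
F4 → F2
E#4 → E#2
F#4 → F#2

F2 E#2 F#2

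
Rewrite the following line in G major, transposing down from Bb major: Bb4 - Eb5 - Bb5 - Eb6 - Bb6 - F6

G4 C5 G5 C6 G6 D6

From Bb down to G is a minor third; apply that to each pitch.
Bb4 to G4
Eb5 to C5
Bb5 to G5
Eb6 to C6
Bb6 to G6
F6 to D6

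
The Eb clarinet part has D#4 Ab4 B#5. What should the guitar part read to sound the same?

F#5 Cb6 D#7

First find concert pitch: the Eb clarinet sounds a minor third above written, so D#4 Ab4 B#5 sounds F#4 Cb5 D#6.
Then write for guitar: it sounds a perfect octave below written, so the part must be a perfect octave above concert.
F#4 → F#5
Cb5 → Cb6
D#6 → D#7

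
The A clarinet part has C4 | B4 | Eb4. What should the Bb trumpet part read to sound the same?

B3 A#4 D4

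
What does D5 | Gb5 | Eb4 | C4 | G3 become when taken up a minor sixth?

D5 up a minor sixth is Bb5.
Gb5: a sixth up reaches E, and 8 semitones makes it Ebb6.
Eb4 up a minor sixth is Cb5.
A minor sixth up from C4 gives Ab4.
G3 up a minor sixth is Eb4.

Bb5 Ebb6 Cb5 Ab4 Eb4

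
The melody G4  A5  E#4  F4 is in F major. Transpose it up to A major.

F major to A major up is a major third, so every note moves up by that interval.
G4 → B4
A5 → C#6
E#4 → G##4
F4 → A4

B4 C#6 G##4 A4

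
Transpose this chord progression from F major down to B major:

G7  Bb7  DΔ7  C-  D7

F major down to B major is a diminished fifth; each chord root moves by that interval while the quality stays the same.
G7: root G down a diminished fifth → C#, giving C#7.
Bb7: root Bb down a diminished fifth → E, giving E7.
DΔ7: root D down a diminished fifth → G#, giving G#Δ7.
C-: root C down a diminished fifth → F#, giving F#-.
D7: root D down a diminished fifth → G#, giving G#7.

C#7 E7 G#Δ7 F#- G#7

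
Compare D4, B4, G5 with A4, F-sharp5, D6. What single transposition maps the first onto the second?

Take the first pair: D4 → A4. D to A spans 5 letter names, so the interval is some kind of fifth.
D4 to A4 is 7 semitones, which makes it a perfect fifth; the second version is higher, so the direction is up.
Checking another pair — G5 → D6 — gives the same interval.

up a perfect fifth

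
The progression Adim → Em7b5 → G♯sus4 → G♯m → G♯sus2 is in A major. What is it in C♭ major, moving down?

A major down to C♭ major is an augmented sixth; each chord root moves by that interval while the quality stays the same.
Adim: root A down an augmented sixth → Cb, giving Cbdim.
Em7b5: root E down an augmented sixth → Gb, giving Gbm7b5.
G♯sus4: root G♯ down an augmented sixth → Bb, giving Bbsus4.
G♯m: root G♯ down an augmented sixth → Bb, giving Bbm.
G♯sus2: root G♯ down an augmented sixth → Bb, giving Bbsus2.

Cbdim Gbm7b5 Bbsus4 Bbm Bbsus2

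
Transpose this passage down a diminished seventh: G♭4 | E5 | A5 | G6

Gb4 → A3
E5 → F##4
A5 → B#4
G6 → A#5

A3 F##4 B#4 A#5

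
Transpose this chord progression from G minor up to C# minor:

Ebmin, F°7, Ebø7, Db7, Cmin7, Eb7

Amin B°7 Aø7 G7 F#min7 A7

G minor up to C# minor is an augmented fourth; each chord root moves by that interval while the quality stays the same.
Ebmin: root Eb up an augmented fourth → A, giving Amin.
F°7: root F up an augmented fourth → B, giving B°7.
Ebø7: root Eb up an augmented fourth → A, giving Aø7.
Db7: root Db up an augmented fourth → G, giving G7.
Cmin7: root C up an augmented fourth → F#, giving F#min7.
Eb7: root Eb up an augmented fourth → A, giving A7.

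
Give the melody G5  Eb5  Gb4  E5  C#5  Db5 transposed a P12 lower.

C4 Ab3 Cb3 A3 F#3 Gb3

G5 gives C4
Eb5 gives Ab3
Gb4 gives Cb3
E5 gives A3
C#5 gives F#3
Db5 gives Gb3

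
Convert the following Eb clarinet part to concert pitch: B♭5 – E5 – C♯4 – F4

The Eb clarinet sounds a minor third above written, so transpose each written note up a minor third.
Bb5 becomes Db6
E5 becomes G5
C#4 becomes E4
F4 becomes Ab4

Db6 G5 E4 Ab4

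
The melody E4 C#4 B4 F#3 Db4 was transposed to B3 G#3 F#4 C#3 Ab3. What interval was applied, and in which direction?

down a perfect fourth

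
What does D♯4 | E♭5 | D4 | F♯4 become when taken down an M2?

D#4: a second down reaches C, and 2 semitones makes it C#4.
A major second down from Eb5 gives Db5.
D4 down a major second is C4.
A major second down from F#4 gives E4.

C#4 Db5 C4 E4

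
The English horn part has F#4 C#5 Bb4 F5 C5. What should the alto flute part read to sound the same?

E4 B4 Ab4 Eb5 Bb4

First find concert pitch: the English horn sounds a perfect fifth below written, so F#4 C#5 Bb4 F5 C5 sounds B3 F#4 Eb4 Bb4 F4.
Then write for alto flute: it sounds a perfect fourth below written, so the part must be a perfect fourth above concert.
B3 → E4
F#4 → B4
Eb4 → Ab4
Bb4 → Eb5
F4 → Bb4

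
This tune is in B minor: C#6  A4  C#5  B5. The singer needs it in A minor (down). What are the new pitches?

B minor to A minor down is a major second, so every note moves down by that interval.
C#6 to B5
A4 to G4
C#5 to B4
B5 to A5

B5 G4 B4 A5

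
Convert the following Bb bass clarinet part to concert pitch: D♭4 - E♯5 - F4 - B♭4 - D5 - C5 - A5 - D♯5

Cb3 D#4 Eb3 Ab3 C4 Bb3 G4 C#4

Written C4 on the Bb bass clarinet sounds as Bb2, a major ninth lower; apply that shift to every note.
Db4 becomes Cb3
E#5 becomes D#4
F4 becomes Eb3
Bb4 becomes Ab3
D5 becomes C4
C5 becomes Bb3
A5 becomes G4
D#5 becomes C#4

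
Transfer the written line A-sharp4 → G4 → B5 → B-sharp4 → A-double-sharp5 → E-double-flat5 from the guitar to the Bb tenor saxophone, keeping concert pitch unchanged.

First find concert pitch: the guitar sounds a perfect octave below written, so A-sharp4 G4 B5 B-sharp4 A-double-sharp5 E-double-flat5 sounds A#3 G3 B4 B#3 A##4 Ebb4.
Then write for Bb tenor saxophone: it sounds a major ninth below written, so the part must be a major ninth above concert.
A#3 → B#4
G3 → A4
B4 → C#6
B#3 → C##5
A##4 → B##5
Ebb4 → Fb5

B#4 A4 C#6 C##5 B##5 Fb5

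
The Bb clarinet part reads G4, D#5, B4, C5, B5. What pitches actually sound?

Written C4 on the Bb clarinet sounds as Bb3, a major second lower; apply that shift to every note.
G4 gives F4
D#5 gives C#5
B4 gives A4
C5 gives Bb4
B5 gives A5

F4 C#5 A4 Bb4 A5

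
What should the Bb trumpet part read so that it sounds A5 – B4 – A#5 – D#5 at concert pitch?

B5 C#5 B#5 E#5

The Bb trumpet sounds a major second below written, so the written part must be a major second above concert — transpose each note up.
A5 gives B5
B4 gives C#5
A#5 gives B#5
D#5 gives E#5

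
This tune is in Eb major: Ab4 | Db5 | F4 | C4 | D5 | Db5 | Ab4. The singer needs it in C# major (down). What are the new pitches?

Eb major to C# major down is a diminished third, so every note moves down by that interval.
Ab4 to F#4
Db5 to B4
F4 to D#4
C4 to A#3
D5 to B#4
Db5 to B4
Ab4 to F#4

F#4 B4 D#4 A#3 B#4 B4 F#4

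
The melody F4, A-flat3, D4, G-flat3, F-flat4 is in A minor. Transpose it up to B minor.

From A up to B is a major second; apply that to each pitch.
F4 → G4
Ab3 → Bb3
D4 → E4
Gb3 → Ab3
Fb4 → Gb4

G4 Bb3 E4 Ab3 Gb4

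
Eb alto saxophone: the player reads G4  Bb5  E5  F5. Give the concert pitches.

Bb3 Db5 G4 Ab4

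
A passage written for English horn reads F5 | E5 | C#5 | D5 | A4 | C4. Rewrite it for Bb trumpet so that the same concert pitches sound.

C5 B4 G#4 A4 E4 G3

First find concert pitch: the English horn sounds a perfect fifth below written, so F5 E5 C#5 D5 A4 C4 sounds Bb4 A4 F#4 G4 D4 F3.
Then write for Bb trumpet: it sounds a major second below written, so the part must be a major second above concert.
Bb4 → C5
A4 → B4
F#4 → G#4
G4 → A4
D4 → E4
F3 → G3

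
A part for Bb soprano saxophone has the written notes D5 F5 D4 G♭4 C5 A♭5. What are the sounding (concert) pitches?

Written C4 on the Bb soprano saxophone sounds as Bb3, a major second lower; apply that shift to every note.
D5 to C5
F5 to Eb5
D4 to C4
Gb4 to Fb4
C5 to Bb4
Ab5 to Gb5

C5 Eb5 C4 Fb4 Bb4 Gb5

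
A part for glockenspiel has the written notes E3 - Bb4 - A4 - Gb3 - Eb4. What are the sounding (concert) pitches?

E5 Bb6 A6 Gb5 Eb6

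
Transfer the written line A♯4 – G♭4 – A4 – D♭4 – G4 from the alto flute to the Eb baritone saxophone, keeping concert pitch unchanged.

C##6 Bb5 C#6 F5 B5

First find concert pitch: the alto flute sounds a perfect fourth below written, so A♯4 G♭4 A4 D♭4 G4 sounds E#4 Db4 E4 Ab3 D4.
Then write for Eb baritone saxophone: it sounds a major thirteenth below written, so the part must be a major thirteenth above concert.
E#4 → C##6
Db4 → Bb5
E4 → C#6
Ab3 → F5
D4 → B5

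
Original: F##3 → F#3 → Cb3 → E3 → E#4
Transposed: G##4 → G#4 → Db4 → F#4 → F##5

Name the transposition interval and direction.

From F##3 to G##4 is 9 letter names — a ninth of some quality.
F##3 to G##4 is 14 semitones, which makes it a major ninth; the second version is higher, so the direction is up.
Checking another pair — E#4 → F##5 — gives the same interval.

up a major ninth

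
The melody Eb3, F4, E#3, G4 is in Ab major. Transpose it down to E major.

B2 C#4 B##2 D#4

From Ab down to E is a diminished fourth; apply that to each pitch.
Eb3 → B2
F4 → C#4
E#3 → B##2
G4 → D#4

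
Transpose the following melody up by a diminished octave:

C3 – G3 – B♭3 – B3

Cb4 Gb4 Bbb4 Bb4

C3: an octave up reaches C, and 11 semitones makes it Cb4.
A diminished octave up from G3 gives Gb4.
Bb3: an octave up reaches B, and 11 semitones makes it Bbb4.
B3: an octave up reaches B, and 11 semitones makes it Bb4.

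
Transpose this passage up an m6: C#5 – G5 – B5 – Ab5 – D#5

A minor sixth up from C#5 gives A5.
A minor sixth up from G5 gives Eb6.
B5: a sixth up reaches G, and 8 semitones makes it G6.
A minor sixth up from Ab5 gives Fb6.
A minor sixth up from D#5 gives B5.

A5 Eb6 G6 Fb6 B5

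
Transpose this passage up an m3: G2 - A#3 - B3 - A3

G2: a third up reaches B, and 3 semitones makes it Bb2.
A minor third up from A#3 gives C#4.
B3 up a minor third is D4.
A3: a third up reaches C, and 3 semitones makes it C4.

Bb2 C#4 D4 C4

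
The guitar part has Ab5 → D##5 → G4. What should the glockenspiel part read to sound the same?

First find concert pitch: the guitar sounds a perfect octave below written, so Ab5 D##5 G4 sounds Ab4 D##4 G3.
Then write for glockenspiel: it sounds a perfect fifteenth above written, so the part must be a perfect fifteenth below concert.
Ab4 → Ab2
D##4 → D##2
G3 → G1

Ab2 D##2 G1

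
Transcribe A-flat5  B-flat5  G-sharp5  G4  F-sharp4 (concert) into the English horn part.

Eb6 F6 D#6 D5 C#5

Written C4 sounds as F3 on the English horn, so concert pitches are written a perfect fifth up.
Ab5 becomes Eb6
Bb5 becomes F6
G#5 becomes D#6
G4 becomes D5
F#4 becomes C#5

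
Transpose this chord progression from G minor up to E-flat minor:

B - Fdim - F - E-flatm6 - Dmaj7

G Dbdim Db Cbm6 Bbmaj7

G minor up to E-flat minor is a minor sixth; each chord root moves by that interval while the quality stays the same.
B: root B up a minor sixth → G, giving G.
Fdim: root F up a minor sixth → Db, giving Dbdim.
F: root F up a minor sixth → Db, giving Db.
E-flatm6: root E-flat up a minor sixth → Cb, giving Cbm6.
Dmaj7: root D up a minor sixth → Bb, giving Bbmaj7.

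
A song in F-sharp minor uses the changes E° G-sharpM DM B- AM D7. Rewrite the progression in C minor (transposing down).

Bb° DM AbM F- EbM Ab7

F-sharp minor down to C minor is an augmented fourth; each chord root moves by that interval while the quality stays the same.
E°: root E down an augmented fourth → Bb, giving Bb°.
G-sharpM: root G-sharp down an augmented fourth → D, giving DM.
DM: root D down an augmented fourth → Ab, giving AbM.
B-: root B down an augmented fourth → F, giving F-.
AM: root A down an augmented fourth → Eb, giving EbM.
D7: root D down an augmented fourth → Ab, giving Ab7.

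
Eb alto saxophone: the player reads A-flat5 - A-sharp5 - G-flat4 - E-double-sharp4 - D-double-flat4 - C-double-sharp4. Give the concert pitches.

Cb5 C#5 Bbb3 G##3 Fbb3 E#3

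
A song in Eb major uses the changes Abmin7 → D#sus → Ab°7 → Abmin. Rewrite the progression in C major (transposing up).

Fmin7 B#sus F°7 Fmin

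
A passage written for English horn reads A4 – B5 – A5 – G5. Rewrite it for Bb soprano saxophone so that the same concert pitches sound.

E4 F#5 E5 D5

First find concert pitch: the English horn sounds a perfect fifth below written, so A4 B5 A5 G5 sounds D4 E5 D5 C5.
Then write for Bb soprano saxophone: it sounds a major second below written, so the part must be a major second above concert.
D4 → E4
E5 → F#5
D5 → E5
C5 → D5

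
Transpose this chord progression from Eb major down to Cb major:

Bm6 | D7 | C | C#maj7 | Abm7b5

Eb major down to Cb major is a major third; each chord root moves by that interval while the quality stays the same.
Bm6: root B down a major third → G, giving Gm6.
D7: root D down a major third → Bb, giving Bb7.
C: root C down a major third → Ab, giving Ab.
C#maj7: root C# down a major third → A, giving Amaj7.
Abm7b5: root Ab down a major third → Fb, giving Fbm7b5.

Gm6 Bb7 Ab Amaj7 Fbm7b5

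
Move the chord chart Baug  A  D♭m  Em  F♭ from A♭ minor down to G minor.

A#aug G# Cm D#m Eb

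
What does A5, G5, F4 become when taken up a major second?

A5 up a major second is B5.
A major second up from G5 gives A5.
A major second up from F4 gives G4.

B5 A5 G4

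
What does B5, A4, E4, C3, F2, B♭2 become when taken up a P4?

B5 becomes E6
A4 becomes D5
E4 becomes A4
C3 becomes F3
F2 becomes Bb2
Bb2 becomes Eb3

E6 D5 A4 F3 Bb2 Eb3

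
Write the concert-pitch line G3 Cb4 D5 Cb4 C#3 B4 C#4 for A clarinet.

Written C4 sounds as A3 on the A clarinet, so concert pitches are written a minor third up.
G3 gives Bb3
Cb4 gives Ebb4
D5 gives F5
Cb4 gives Ebb4
C#3 gives E3
B4 gives D5
C#4 gives E4

Bb3 Ebb4 F5 Ebb4 E3 D5 E4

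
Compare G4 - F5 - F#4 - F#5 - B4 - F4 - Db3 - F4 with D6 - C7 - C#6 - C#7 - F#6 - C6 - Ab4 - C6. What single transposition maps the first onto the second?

From G4 to D6 is 12 letter names — a twelfth of some quality.
G4 to D6 is 19 semitones, which makes it a perfect twelfth; the second version is higher, so the direction is up.
Checking another pair — F4 → C6 — gives the same interval.

up a perfect twelfth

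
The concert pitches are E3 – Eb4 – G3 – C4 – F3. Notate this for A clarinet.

G3 Gb4 Bb3 Eb4 Ab3

Written C4 sounds as A3 on the A clarinet, so concert pitches are written a minor third up.
E3 gives G3
Eb4 gives Gb4
G3 gives Bb3
C4 gives Eb4
F3 gives Ab3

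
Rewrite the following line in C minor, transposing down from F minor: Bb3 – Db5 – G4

From F down to C is a perfect fourth; apply that to each pitch.
Bb3 gives F3
Db5 gives Ab4
G4 gives D4

F3 Ab4 D4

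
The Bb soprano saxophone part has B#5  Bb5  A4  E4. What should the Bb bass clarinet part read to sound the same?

First find concert pitch: the Bb soprano saxophone sounds a major second below written, so B#5 Bb5 A4 E4 sounds A#5 Ab5 G4 D4.
Then write for Bb bass clarinet: it sounds a major ninth below written, so the part must be a major ninth above concert.
A#5 → B#6
Ab5 → Bb6
G4 → A5
D4 → E5

B#6 Bb6 A5 E5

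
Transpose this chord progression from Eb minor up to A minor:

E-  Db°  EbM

A#- G° AM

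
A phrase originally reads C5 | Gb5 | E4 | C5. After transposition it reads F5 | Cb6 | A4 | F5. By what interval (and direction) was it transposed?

Take the first pair: C5 → F5. C to F spans 4 letter names, so the interval is some kind of fourth.
C5 to F5 is 5 semitones, which makes it a perfect fourth; the second version is higher, so the direction is up.
Checking another pair — C5 → F5 — gives the same interval.

up a perfect fourth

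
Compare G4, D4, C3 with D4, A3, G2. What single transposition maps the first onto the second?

down a perfect fourth

From G4 to D4 is 4 letter names — a fourth of some quality.
D4 to G4 is 5 semitones, which makes it a perfect fourth; the second version is lower, so the direction is down.
Checking another pair — C3 → G2 — gives the same interval.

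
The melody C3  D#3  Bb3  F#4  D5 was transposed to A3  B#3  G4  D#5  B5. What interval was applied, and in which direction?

From C3 to A3 is 6 letter names — a sixth of some quality.
C3 to A3 is 9 semitones, which makes it a major sixth; the second version is higher, so the direction is up.
Checking another pair — D5 → B5 — gives the same interval.

up a major sixth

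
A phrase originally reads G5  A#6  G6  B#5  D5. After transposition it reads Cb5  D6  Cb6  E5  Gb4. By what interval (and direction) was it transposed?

From G5 to Cb5 is 5 letter names — a fifth of some quality.
Cb5 to G5 is 8 semitones, which makes it an augmented fifth; the second version is lower, so the direction is down.
Checking another pair — D5 → Gb4 — gives the same interval.

down an augmented fifth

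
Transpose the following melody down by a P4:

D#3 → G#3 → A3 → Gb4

A perfect fourth down from D#3 gives A#2.
A perfect fourth down from G#3 gives D#3.
A3 down a perfect fourth is E3.
A perfect fourth down from Gb4 gives Db4.

A#2 D#3 E3 Db4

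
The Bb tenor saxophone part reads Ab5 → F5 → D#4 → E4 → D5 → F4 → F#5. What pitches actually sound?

Gb4 Eb4 C#3 D3 C4 Eb3 E4

Written C4 on the Bb tenor saxophone sounds as Bb2, a major ninth lower; apply that shift to every note.
Ab5 gives Gb4
F5 gives Eb4
D#4 gives C#3
E4 gives D3
D5 gives C4
F4 gives Eb3
F#5 gives E4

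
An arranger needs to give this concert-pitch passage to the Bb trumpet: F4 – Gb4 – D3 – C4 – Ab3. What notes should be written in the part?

Written C4 sounds as Bb3 on the Bb trumpet, so concert pitches are written a major second up.
F4 becomes G4
Gb4 becomes Ab4
D3 becomes E3
C4 becomes D4
Ab3 becomes Bb3

G4 Ab4 E3 D4 Bb3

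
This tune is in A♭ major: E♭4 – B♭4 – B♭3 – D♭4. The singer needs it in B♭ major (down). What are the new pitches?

A♭ major to B♭ major down is a minor seventh, so every note moves down by that interval.
Eb4 becomes F3
Bb4 becomes C4
Bb3 becomes C3
Db4 becomes Eb3

F3 C4 C3 Eb3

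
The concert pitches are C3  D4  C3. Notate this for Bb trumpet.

Written C4 sounds as Bb3 on the Bb trumpet, so concert pitches are written a major second up.
C3 -> D3
D4 -> E4
C3 -> D3

D3 E4 D3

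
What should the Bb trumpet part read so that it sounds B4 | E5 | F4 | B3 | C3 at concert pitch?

C#5 F#5 G4 C#4 D3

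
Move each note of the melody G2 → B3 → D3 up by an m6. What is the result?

G2 becomes Eb3
B3 becomes G4
D3 becomes Bb3

Eb3 G4 Bb3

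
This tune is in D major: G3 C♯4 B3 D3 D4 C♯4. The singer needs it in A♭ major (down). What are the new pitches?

From D down to A♭ is an augmented fourth; apply that to each pitch.
G3 → Db3
C#4 → G3
B3 → F3
D3 → Ab2
D4 → Ab3
C#4 → G3

Db3 G3 F3 Ab2 Ab3 G3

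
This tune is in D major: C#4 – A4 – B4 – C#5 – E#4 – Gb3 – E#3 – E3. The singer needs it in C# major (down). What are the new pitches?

B#3 G#4 A#4 B#4 D##4 F3 D##3 D#3

D major to C# major down is a minor second, so every note moves down by that interval.
C#4 to B#3
A4 to G#4
B4 to A#4
C#5 to B#4
E#4 to D##4
Gb3 to F3
E#3 to D##3
E3 to D#3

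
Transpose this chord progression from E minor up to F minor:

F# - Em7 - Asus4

G Fm7 Bbsus4

E minor up to F minor is a minor second; each chord root moves by that interval while the quality stays the same.
F#: root F# up a minor second → G, giving G.
Em7: root E up a minor second → F, giving Fm7.
Asus4: root A up a minor second → Bb, giving Bbsus4.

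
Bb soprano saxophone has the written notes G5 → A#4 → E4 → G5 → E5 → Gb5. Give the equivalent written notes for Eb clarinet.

D5 E#4 B3 D5 B4 Db5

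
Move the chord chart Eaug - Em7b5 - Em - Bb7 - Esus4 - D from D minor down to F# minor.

G#aug G#m7b5 G#m D7 G#sus4 F#

D minor down to F# minor is a minor sixth; each chord root moves by that interval while the quality stays the same.
Eaug: root E down a minor sixth → G#, giving G#aug.
Em7b5: root E down a minor sixth → G#, giving G#m7b5.
Em: root E down a minor sixth → G#, giving G#m.
Bb7: root Bb down a minor sixth → D, giving D7.
Esus4: root E down a minor sixth → G#, giving G#sus4.
D: root D down a minor sixth → F#, giving F#.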